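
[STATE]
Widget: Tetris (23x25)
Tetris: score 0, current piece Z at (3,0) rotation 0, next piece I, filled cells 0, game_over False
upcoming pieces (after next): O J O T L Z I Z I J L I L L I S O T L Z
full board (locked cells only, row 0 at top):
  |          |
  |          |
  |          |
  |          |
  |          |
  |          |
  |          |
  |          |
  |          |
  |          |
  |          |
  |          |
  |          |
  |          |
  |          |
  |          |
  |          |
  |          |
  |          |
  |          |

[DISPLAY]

   ▓▓     │Next:       
    ▓▓    │████        
          │            
          │            
          │            
          │            
          │Score:      
          │0           
          │            
          │            
          │            
          │            
          │            
          │            
          │            
          │            
          │            
          │            
          │            
          │            
          │            
          │            
          │            
          │            
          │            


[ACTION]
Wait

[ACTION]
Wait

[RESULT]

          │Next:       
          │████        
   ▓▓     │            
    ▓▓    │            
          │            
          │            
          │Score:      
          │0           
          │            
          │            
          │            
          │            
          │            
          │            
          │            
          │            
          │            
          │            
          │            
          │            
          │            
          │            
          │            
          │            
          │            


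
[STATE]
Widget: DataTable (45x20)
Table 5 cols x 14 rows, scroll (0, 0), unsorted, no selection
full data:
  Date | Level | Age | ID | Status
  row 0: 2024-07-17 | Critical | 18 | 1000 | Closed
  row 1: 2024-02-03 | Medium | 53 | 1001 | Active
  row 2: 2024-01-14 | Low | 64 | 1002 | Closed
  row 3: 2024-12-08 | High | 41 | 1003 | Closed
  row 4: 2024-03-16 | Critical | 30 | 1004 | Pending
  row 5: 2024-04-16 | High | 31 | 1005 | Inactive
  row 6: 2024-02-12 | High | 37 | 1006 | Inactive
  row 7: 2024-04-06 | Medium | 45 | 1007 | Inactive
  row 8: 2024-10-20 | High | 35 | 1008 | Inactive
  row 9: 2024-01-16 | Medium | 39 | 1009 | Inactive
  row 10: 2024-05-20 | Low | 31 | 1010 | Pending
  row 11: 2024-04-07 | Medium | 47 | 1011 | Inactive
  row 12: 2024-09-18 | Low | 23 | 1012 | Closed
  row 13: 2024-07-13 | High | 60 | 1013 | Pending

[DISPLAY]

Date      │Level   │Age│ID  │Status          
──────────┼────────┼───┼────┼────────        
2024-07-17│Critical│18 │1000│Closed          
2024-02-03│Medium  │53 │1001│Active          
2024-01-14│Low     │64 │1002│Closed          
2024-12-08│High    │41 │1003│Closed          
2024-03-16│Critical│30 │1004│Pending         
2024-04-16│High    │31 │1005│Inactive        
2024-02-12│High    │37 │1006│Inactive        
2024-04-06│Medium  │45 │1007│Inactive        
2024-10-20│High    │35 │1008│Inactive        
2024-01-16│Medium  │39 │1009│Inactive        
2024-05-20│Low     │31 │1010│Pending         
2024-04-07│Medium  │47 │1011│Inactive        
2024-09-18│Low     │23 │1012│Closed          
2024-07-13│High    │60 │1013│Pending         
                                             
                                             
                                             
                                             


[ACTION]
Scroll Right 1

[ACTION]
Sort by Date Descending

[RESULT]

Date     ▼│Level   │Age│ID  │Status          
──────────┼────────┼───┼────┼────────        
2024-12-08│High    │41 │1003│Closed          
2024-10-20│High    │35 │1008│Inactive        
2024-09-18│Low     │23 │1012│Closed          
2024-07-17│Critical│18 │1000│Closed          
2024-07-13│High    │60 │1013│Pending         
2024-05-20│Low     │31 │1010│Pending         
2024-04-16│High    │31 │1005│Inactive        
2024-04-07│Medium  │47 │1011│Inactive        
2024-04-06│Medium  │45 │1007│Inactive        
2024-03-16│Critical│30 │1004│Pending         
2024-02-12│High    │37 │1006│Inactive        
2024-02-03│Medium  │53 │1001│Active          
2024-01-16│Medium  │39 │1009│Inactive        
2024-01-14│Low     │64 │1002│Closed          
                                             
                                             
                                             
                                             


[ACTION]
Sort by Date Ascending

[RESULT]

Date     ▲│Level   │Age│ID  │Status          
──────────┼────────┼───┼────┼────────        
2024-01-14│Low     │64 │1002│Closed          
2024-01-16│Medium  │39 │1009│Inactive        
2024-02-03│Medium  │53 │1001│Active          
2024-02-12│High    │37 │1006│Inactive        
2024-03-16│Critical│30 │1004│Pending         
2024-04-06│Medium  │45 │1007│Inactive        
2024-04-07│Medium  │47 │1011│Inactive        
2024-04-16│High    │31 │1005│Inactive        
2024-05-20│Low     │31 │1010│Pending         
2024-07-13│High    │60 │1013│Pending         
2024-07-17│Critical│18 │1000│Closed          
2024-09-18│Low     │23 │1012│Closed          
2024-10-20│High    │35 │1008│Inactive        
2024-12-08│High    │41 │1003│Closed          
                                             
                                             
                                             
                                             


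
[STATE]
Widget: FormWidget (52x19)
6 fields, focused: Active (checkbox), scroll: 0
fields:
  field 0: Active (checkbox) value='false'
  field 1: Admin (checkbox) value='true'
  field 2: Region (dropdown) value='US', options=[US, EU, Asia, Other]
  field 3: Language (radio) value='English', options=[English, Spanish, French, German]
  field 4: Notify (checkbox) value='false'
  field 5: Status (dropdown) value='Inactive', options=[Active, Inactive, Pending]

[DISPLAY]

> Active:     [ ]                                   
  Admin:      [x]                                   
  Region:     [US                                 ▼]
  Language:   (●) English  ( ) Spanish  ( ) French  
  Notify:     [ ]                                   
  Status:     [Inactive                           ▼]
                                                    
                                                    
                                                    
                                                    
                                                    
                                                    
                                                    
                                                    
                                                    
                                                    
                                                    
                                                    
                                                    


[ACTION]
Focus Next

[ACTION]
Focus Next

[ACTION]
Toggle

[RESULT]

  Active:     [ ]                                   
  Admin:      [x]                                   
> Region:     [US                                 ▼]
  Language:   (●) English  ( ) Spanish  ( ) French  
  Notify:     [ ]                                   
  Status:     [Inactive                           ▼]
                                                    
                                                    
                                                    
                                                    
                                                    
                                                    
                                                    
                                                    
                                                    
                                                    
                                                    
                                                    
                                                    


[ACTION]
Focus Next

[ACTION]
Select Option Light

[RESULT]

  Active:     [ ]                                   
  Admin:      [x]                                   
  Region:     [US                                 ▼]
> Language:   (●) English  ( ) Spanish  ( ) French  
  Notify:     [ ]                                   
  Status:     [Inactive                           ▼]
                                                    
                                                    
                                                    
                                                    
                                                    
                                                    
                                                    
                                                    
                                                    
                                                    
                                                    
                                                    
                                                    


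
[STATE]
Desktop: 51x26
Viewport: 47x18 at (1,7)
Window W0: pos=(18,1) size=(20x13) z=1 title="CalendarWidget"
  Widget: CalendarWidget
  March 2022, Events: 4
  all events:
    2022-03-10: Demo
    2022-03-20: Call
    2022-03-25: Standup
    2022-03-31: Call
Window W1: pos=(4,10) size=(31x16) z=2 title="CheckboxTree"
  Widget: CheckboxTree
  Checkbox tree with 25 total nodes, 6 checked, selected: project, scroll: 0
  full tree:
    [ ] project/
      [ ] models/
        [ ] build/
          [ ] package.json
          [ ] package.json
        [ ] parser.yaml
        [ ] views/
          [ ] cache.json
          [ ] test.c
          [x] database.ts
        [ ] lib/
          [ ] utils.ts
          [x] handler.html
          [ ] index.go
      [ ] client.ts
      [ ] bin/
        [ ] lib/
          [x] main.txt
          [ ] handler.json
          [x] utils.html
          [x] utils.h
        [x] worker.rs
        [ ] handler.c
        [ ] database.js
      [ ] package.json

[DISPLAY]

                 ┃ 7  8  9 10* 11 12┃          
                 ┃14 15 16 17 18 19 ┃          
                 ┃21 22 23 24 25* 26┃          
   ┏━━━━━━━━━━━━━━━━━━━━━━━━━━━━━┓  ┃          
   ┃ CheckboxTree                ┃  ┃          
   ┠─────────────────────────────┨  ┃          
   ┃>[-] project/                ┃━━┛          
   ┃   [-] models/               ┃             
   ┃     [ ] build/              ┃             
   ┃       [ ] package.json      ┃             
   ┃       [ ] package.json      ┃             
   ┃     [ ] parser.yaml         ┃             
   ┃     [-] views/              ┃             
   ┃       [ ] cache.json        ┃             
   ┃       [ ] test.c            ┃             
   ┃       [x] database.ts       ┃             
   ┃     [-] lib/                ┃             
   ┃       [ ] utils.ts          ┃             


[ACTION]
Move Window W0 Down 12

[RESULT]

                                               
                                               
                                               
   ┏━━━━━━━━━━━━━━━━━━━━━━━━━━━━━┓             
   ┃ CheckboxTree                ┃             
   ┠─────────────────────────────┨             
   ┃>[-] project/                ┃━━┓          
   ┃   [-] models/               ┃  ┃          
   ┃     [ ] build/              ┃──┨          
   ┃       [ ] package.json      ┃  ┃          
   ┃       [ ] package.json      ┃a ┃          
   ┃     [ ] parser.yaml         ┃5 ┃          
   ┃     [-] views/              ┃12┃          
   ┃       [ ] cache.json        ┃9 ┃          
   ┃       [ ] test.c            ┃26┃          
   ┃       [x] database.ts       ┃  ┃          
   ┃     [-] lib/                ┃  ┃          
   ┃       [ ] utils.ts          ┃  ┃          


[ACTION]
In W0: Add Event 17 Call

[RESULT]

                                               
                                               
                                               
   ┏━━━━━━━━━━━━━━━━━━━━━━━━━━━━━┓             
   ┃ CheckboxTree                ┃             
   ┠─────────────────────────────┨             
   ┃>[-] project/                ┃━━┓          
   ┃   [-] models/               ┃  ┃          
   ┃     [ ] build/              ┃──┨          
   ┃       [ ] package.json      ┃  ┃          
   ┃       [ ] package.json      ┃a ┃          
   ┃     [ ] parser.yaml         ┃5 ┃          
   ┃     [-] views/              ┃12┃          
   ┃       [ ] cache.json        ┃19┃          
   ┃       [ ] test.c            ┃26┃          
   ┃       [x] database.ts       ┃  ┃          
   ┃     [-] lib/                ┃  ┃          
   ┃       [ ] utils.ts          ┃  ┃          


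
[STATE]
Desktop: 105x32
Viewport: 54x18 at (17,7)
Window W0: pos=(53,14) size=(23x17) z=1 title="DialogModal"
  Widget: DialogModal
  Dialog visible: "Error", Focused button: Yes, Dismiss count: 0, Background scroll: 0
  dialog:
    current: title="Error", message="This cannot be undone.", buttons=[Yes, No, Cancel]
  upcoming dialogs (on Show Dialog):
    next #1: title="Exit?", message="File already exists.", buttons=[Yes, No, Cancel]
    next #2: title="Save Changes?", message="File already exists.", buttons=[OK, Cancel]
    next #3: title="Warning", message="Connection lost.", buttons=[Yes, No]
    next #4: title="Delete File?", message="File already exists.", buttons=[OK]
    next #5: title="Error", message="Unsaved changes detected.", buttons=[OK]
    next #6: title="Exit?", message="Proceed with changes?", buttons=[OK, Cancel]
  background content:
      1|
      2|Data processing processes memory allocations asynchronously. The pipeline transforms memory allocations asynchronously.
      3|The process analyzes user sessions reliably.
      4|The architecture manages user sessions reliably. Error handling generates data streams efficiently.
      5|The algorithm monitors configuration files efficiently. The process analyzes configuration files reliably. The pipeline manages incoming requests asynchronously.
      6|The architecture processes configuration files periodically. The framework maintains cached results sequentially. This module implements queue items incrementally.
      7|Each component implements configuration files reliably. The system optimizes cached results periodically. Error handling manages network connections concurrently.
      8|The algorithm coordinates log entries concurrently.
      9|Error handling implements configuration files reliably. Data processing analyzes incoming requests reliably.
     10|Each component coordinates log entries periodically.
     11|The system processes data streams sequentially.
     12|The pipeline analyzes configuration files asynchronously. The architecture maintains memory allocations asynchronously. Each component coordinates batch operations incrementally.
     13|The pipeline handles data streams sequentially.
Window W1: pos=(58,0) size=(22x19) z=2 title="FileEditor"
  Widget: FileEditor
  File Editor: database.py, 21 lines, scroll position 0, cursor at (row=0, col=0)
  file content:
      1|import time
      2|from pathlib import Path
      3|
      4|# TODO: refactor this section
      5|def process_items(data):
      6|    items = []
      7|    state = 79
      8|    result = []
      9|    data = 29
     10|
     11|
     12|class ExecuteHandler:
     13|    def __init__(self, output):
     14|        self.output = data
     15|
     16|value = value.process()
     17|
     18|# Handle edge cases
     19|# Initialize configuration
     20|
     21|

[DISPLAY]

                                         ┃def process_
                                         ┃    items = 
                                         ┃    state = 
                                         ┃    result =
                                         ┃    data = 2
                                         ┃            
                                         ┃            
                                    ┏━━━━┃class Execut
                                    ┃ Dia┃    def __in
                                    ┠────┃        self
                                    ┃    ┃            
                                    ┃Data┗━━━━━━━━━━━━
                                    ┃The process analy
                                    ┃The architecture 
                                    ┃Th┌──────────────
                                    ┃Th│     Error    
                                    ┃Ea│This cannot be
                                    ┃Th│[Yes]  No   Ca


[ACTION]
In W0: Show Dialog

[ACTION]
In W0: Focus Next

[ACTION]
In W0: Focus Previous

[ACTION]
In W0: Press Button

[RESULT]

                                         ┃def process_
                                         ┃    items = 
                                         ┃    state = 
                                         ┃    result =
                                         ┃    data = 2
                                         ┃            
                                         ┃            
                                    ┏━━━━┃class Execut
                                    ┃ Dia┃    def __in
                                    ┠────┃        self
                                    ┃    ┃            
                                    ┃Data┗━━━━━━━━━━━━
                                    ┃The process analy
                                    ┃The architecture 
                                    ┃The algorithm mon
                                    ┃The architecture 
                                    ┃Each component im
                                    ┃The algorithm coo


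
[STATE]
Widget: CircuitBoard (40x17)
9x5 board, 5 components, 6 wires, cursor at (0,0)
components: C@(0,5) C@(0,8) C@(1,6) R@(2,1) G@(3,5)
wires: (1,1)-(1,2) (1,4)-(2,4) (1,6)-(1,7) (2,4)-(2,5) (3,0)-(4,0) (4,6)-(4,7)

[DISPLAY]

   0 1 2 3 4 5 6 7 8                    
0  [.]                  C           C   
                                        
1       · ─ ·       ·       C ─ ·       
                    │                   
2       R           · ─ ·               
                                        
3   ·                   G               
    │                                   
4   ·                       · ─ ·       
Cursor: (0,0)                           
                                        
                                        
                                        
                                        
                                        
                                        


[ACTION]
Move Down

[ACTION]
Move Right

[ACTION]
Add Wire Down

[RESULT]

   0 1 2 3 4 5 6 7 8                    
0                       C           C   
                                        
1      [.]─ ·       ·       C ─ ·       
        │           │                   
2       R           · ─ ·               
                                        
3   ·                   G               
    │                                   
4   ·                       · ─ ·       
Cursor: (1,1)                           
                                        
                                        
                                        
                                        
                                        
                                        


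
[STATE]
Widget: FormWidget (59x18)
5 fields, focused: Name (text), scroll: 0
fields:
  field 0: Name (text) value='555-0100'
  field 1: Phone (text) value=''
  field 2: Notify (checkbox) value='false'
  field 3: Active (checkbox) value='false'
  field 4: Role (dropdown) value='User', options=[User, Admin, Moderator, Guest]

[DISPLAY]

> Name:       [555-0100                                   ]
  Phone:      [                                           ]
  Notify:     [ ]                                          
  Active:     [ ]                                          
  Role:       [User                                      ▼]
                                                           
                                                           
                                                           
                                                           
                                                           
                                                           
                                                           
                                                           
                                                           
                                                           
                                                           
                                                           
                                                           


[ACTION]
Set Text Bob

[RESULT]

> Name:       [Bob                                        ]
  Phone:      [                                           ]
  Notify:     [ ]                                          
  Active:     [ ]                                          
  Role:       [User                                      ▼]
                                                           
                                                           
                                                           
                                                           
                                                           
                                                           
                                                           
                                                           
                                                           
                                                           
                                                           
                                                           
                                                           


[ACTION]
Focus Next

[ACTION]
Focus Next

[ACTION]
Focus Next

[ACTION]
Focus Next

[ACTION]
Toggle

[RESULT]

  Name:       [Bob                                        ]
  Phone:      [                                           ]
  Notify:     [ ]                                          
  Active:     [ ]                                          
> Role:       [User                                      ▼]
                                                           
                                                           
                                                           
                                                           
                                                           
                                                           
                                                           
                                                           
                                                           
                                                           
                                                           
                                                           
                                                           


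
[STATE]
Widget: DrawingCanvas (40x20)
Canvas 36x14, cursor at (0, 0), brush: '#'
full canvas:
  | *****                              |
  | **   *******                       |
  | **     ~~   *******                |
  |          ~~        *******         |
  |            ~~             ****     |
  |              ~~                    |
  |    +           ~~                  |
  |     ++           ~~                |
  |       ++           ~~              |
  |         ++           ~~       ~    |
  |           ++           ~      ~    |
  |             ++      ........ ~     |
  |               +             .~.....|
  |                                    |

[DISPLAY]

+*****                                  
 **   *******                           
 **     ~~   *******                    
          ~~        *******             
            ~~             ****         
              ~~                        
    +           ~~                      
     ++           ~~                    
       ++           ~~                  
         ++           ~~       ~        
           ++           ~      ~        
             ++      ........ ~         
               +             .~.....    
                                        
                                        
                                        
                                        
                                        
                                        
                                        


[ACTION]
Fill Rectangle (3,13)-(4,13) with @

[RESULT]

+*****                                  
 **   *******                           
 **     ~~   *******                    
          ~~ @      *******             
            ~@             ****         
              ~~                        
    +           ~~                      
     ++           ~~                    
       ++           ~~                  
         ++           ~~       ~        
           ++           ~      ~        
             ++      ........ ~         
               +             .~.....    
                                        
                                        
                                        
                                        
                                        
                                        
                                        


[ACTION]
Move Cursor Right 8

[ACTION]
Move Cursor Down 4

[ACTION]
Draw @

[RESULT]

 *****                                  
 **   *******                           
 **     ~~   *******                    
          ~~ @      *******             
        @   ~@             ****         
              ~~                        
    +           ~~                      
     ++           ~~                    
       ++           ~~                  
         ++           ~~       ~        
           ++           ~      ~        
             ++      ........ ~         
               +             .~.....    
                                        
                                        
                                        
                                        
                                        
                                        
                                        


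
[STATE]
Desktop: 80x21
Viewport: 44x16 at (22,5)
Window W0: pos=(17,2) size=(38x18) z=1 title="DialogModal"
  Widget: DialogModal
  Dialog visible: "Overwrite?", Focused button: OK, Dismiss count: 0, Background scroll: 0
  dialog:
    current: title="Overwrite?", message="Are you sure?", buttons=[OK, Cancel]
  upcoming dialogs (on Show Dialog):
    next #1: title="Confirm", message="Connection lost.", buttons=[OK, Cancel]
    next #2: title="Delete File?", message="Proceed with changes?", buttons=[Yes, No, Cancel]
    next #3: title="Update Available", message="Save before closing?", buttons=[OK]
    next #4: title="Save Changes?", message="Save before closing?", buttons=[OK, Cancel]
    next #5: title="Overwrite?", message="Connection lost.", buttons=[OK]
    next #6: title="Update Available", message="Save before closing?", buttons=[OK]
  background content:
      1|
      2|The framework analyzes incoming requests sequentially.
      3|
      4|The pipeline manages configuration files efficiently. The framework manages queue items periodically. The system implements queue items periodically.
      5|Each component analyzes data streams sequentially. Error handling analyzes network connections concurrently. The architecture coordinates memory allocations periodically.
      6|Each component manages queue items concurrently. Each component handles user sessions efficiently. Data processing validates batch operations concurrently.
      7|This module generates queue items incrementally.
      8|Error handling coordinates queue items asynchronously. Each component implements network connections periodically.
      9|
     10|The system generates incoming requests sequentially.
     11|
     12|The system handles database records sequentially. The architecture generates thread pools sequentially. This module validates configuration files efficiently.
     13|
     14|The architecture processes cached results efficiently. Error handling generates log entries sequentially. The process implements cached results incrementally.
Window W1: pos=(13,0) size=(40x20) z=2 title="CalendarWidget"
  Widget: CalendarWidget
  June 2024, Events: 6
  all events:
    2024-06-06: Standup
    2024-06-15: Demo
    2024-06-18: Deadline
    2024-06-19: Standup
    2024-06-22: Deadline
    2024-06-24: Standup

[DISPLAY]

        1  2                  ┃ ┃           
  6*  7  8  9                 ┃u┃           
 13 14 15* 16                 ┃ ┃           
9* 20 21 22* 23               ┃f┃           
6 27 28 29 30                 ┃s┃           
                              ┃c┃           
                              ┃n┃           
                              ┃e┃           
                              ┃ ┃           
                              ┃s┃           
                              ┃ ┃           
                              ┃ ┃           
                              ┃ ┃           
                              ┃e┃           
━━━━━━━━━━━━━━━━━━━━━━━━━━━━━━┛━┛           
                                            


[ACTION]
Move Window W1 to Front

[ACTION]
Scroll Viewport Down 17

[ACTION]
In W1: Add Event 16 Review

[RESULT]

        1  2                  ┃ ┃           
  6*  7  8  9                 ┃u┃           
 13 14 15* 16*                ┃ ┃           
9* 20 21 22* 23               ┃f┃           
6 27 28 29 30                 ┃s┃           
                              ┃c┃           
                              ┃n┃           
                              ┃e┃           
                              ┃ ┃           
                              ┃s┃           
                              ┃ ┃           
                              ┃ ┃           
                              ┃ ┃           
                              ┃e┃           
━━━━━━━━━━━━━━━━━━━━━━━━━━━━━━┛━┛           
                                            


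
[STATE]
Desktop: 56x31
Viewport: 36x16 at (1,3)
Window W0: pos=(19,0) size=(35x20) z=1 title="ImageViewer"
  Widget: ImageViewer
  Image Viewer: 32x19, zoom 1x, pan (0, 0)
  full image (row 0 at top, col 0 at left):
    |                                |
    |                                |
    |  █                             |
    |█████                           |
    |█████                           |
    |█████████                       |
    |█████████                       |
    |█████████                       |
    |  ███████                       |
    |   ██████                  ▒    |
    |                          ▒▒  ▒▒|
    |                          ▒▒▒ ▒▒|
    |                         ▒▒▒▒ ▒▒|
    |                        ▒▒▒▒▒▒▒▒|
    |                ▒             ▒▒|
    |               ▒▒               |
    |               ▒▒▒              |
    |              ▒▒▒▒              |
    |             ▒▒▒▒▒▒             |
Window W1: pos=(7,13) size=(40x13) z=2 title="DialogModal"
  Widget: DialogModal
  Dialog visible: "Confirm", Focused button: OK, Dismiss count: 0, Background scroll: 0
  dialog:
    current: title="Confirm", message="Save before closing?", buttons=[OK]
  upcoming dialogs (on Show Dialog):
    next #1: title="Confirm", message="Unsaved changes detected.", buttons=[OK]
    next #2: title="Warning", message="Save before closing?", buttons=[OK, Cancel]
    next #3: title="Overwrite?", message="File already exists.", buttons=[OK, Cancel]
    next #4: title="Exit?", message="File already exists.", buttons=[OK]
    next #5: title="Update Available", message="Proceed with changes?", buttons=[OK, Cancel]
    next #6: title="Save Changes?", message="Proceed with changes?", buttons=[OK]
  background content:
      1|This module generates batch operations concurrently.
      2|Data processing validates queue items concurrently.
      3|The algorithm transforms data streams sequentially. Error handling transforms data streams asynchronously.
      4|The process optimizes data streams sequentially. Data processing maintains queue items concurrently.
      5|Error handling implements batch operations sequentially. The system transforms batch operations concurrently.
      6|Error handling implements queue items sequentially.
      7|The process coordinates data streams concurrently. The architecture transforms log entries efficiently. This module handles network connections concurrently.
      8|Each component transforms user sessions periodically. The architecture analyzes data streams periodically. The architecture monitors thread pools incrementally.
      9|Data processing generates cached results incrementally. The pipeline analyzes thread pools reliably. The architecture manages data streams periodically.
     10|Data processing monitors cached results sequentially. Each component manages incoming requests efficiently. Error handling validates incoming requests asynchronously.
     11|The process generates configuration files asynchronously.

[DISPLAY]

                  ┃                 
                  ┃                 
                  ┃  █              
                  ┃█████            
                  ┃█████            
                  ┃█████████        
                  ┃█████████        
                  ┃█████████        
                  ┃  ███████        
                  ┃   ██████        
      ┏━━━━━━━━━━━━━━━━━━━━━━━━━━━━━
      ┃ DialogModal                 
      ┠─────────────────────────────
      ┃This module generates batch o
      ┃Data processing validates que
      ┃The alg┌─────────────────────


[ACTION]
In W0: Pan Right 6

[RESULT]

                  ┃                 
                  ┃                 
                  ┃                 
                  ┃                 
                  ┃                 
                  ┃███              
                  ┃███              
                  ┃███              
                  ┃███              
                  ┃███              
      ┏━━━━━━━━━━━━━━━━━━━━━━━━━━━━━
      ┃ DialogModal                 
      ┠─────────────────────────────
      ┃This module generates batch o
      ┃Data processing validates que
      ┃The alg┌─────────────────────


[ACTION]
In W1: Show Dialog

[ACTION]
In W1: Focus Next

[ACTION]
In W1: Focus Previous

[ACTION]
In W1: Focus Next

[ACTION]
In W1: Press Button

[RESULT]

                  ┃                 
                  ┃                 
                  ┃                 
                  ┃                 
                  ┃                 
                  ┃███              
                  ┃███              
                  ┃███              
                  ┃███              
                  ┃███              
      ┏━━━━━━━━━━━━━━━━━━━━━━━━━━━━━
      ┃ DialogModal                 
      ┠─────────────────────────────
      ┃This module generates batch o
      ┃Data processing validates que
      ┃The algorithm transforms data


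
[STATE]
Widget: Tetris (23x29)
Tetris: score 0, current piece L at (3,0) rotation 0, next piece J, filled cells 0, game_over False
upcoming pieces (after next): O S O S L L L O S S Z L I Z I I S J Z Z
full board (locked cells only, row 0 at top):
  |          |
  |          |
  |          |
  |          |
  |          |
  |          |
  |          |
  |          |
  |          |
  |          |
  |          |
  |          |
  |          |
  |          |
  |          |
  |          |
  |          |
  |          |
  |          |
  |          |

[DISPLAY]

     ▒    │Next:       
   ▒▒▒    │█           
          │███         
          │            
          │            
          │            
          │Score:      
          │0           
          │            
          │            
          │            
          │            
          │            
          │            
          │            
          │            
          │            
          │            
          │            
          │            
          │            
          │            
          │            
          │            
          │            
          │            
          │            
          │            
          │            


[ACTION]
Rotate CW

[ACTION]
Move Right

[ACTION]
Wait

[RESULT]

          │Next:       
    ▒     │█           
    ▒     │███         
    ▒▒    │            
          │            
          │            
          │Score:      
          │0           
          │            
          │            
          │            
          │            
          │            
          │            
          │            
          │            
          │            
          │            
          │            
          │            
          │            
          │            
          │            
          │            
          │            
          │            
          │            
          │            
          │            


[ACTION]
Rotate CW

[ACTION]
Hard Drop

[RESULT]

   █      │Next:       
   ███    │▓▓          
          │▓▓          
          │            
          │            
          │            
          │Score:      
          │0           
          │            
          │            
          │            
          │            
          │            
          │            
          │            
          │            
          │            
          │            
    ▒▒▒   │            
    ▒     │            
          │            
          │            
          │            
          │            
          │            
          │            
          │            
          │            
          │            
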